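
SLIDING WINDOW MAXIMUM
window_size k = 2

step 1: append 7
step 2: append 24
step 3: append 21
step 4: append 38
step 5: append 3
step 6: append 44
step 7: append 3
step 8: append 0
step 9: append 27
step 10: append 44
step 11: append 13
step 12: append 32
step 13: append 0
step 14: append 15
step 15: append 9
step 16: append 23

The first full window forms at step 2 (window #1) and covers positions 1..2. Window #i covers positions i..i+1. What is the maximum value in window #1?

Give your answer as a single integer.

step 1: append 7 -> window=[7] (not full yet)
step 2: append 24 -> window=[7, 24] -> max=24
Window #1 max = 24

Answer: 24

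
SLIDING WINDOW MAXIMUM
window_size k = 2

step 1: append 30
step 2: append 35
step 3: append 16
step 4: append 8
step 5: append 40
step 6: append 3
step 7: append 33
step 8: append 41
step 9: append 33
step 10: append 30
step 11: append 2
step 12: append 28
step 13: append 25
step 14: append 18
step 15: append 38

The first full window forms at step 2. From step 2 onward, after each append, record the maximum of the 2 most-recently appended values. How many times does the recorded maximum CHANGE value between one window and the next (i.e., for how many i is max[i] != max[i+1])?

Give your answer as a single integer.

Answer: 9

Derivation:
step 1: append 30 -> window=[30] (not full yet)
step 2: append 35 -> window=[30, 35] -> max=35
step 3: append 16 -> window=[35, 16] -> max=35
step 4: append 8 -> window=[16, 8] -> max=16
step 5: append 40 -> window=[8, 40] -> max=40
step 6: append 3 -> window=[40, 3] -> max=40
step 7: append 33 -> window=[3, 33] -> max=33
step 8: append 41 -> window=[33, 41] -> max=41
step 9: append 33 -> window=[41, 33] -> max=41
step 10: append 30 -> window=[33, 30] -> max=33
step 11: append 2 -> window=[30, 2] -> max=30
step 12: append 28 -> window=[2, 28] -> max=28
step 13: append 25 -> window=[28, 25] -> max=28
step 14: append 18 -> window=[25, 18] -> max=25
step 15: append 38 -> window=[18, 38] -> max=38
Recorded maximums: 35 35 16 40 40 33 41 41 33 30 28 28 25 38
Changes between consecutive maximums: 9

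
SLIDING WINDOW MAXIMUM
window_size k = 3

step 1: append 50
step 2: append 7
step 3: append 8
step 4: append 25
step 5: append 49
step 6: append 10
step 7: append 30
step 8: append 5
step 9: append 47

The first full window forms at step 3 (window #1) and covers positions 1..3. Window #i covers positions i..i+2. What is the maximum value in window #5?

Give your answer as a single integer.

Answer: 49

Derivation:
step 1: append 50 -> window=[50] (not full yet)
step 2: append 7 -> window=[50, 7] (not full yet)
step 3: append 8 -> window=[50, 7, 8] -> max=50
step 4: append 25 -> window=[7, 8, 25] -> max=25
step 5: append 49 -> window=[8, 25, 49] -> max=49
step 6: append 10 -> window=[25, 49, 10] -> max=49
step 7: append 30 -> window=[49, 10, 30] -> max=49
Window #5 max = 49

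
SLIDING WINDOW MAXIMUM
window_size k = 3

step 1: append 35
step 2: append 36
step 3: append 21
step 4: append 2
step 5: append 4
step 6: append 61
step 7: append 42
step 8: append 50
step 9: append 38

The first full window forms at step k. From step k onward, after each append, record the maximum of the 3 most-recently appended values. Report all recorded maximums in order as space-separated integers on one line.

step 1: append 35 -> window=[35] (not full yet)
step 2: append 36 -> window=[35, 36] (not full yet)
step 3: append 21 -> window=[35, 36, 21] -> max=36
step 4: append 2 -> window=[36, 21, 2] -> max=36
step 5: append 4 -> window=[21, 2, 4] -> max=21
step 6: append 61 -> window=[2, 4, 61] -> max=61
step 7: append 42 -> window=[4, 61, 42] -> max=61
step 8: append 50 -> window=[61, 42, 50] -> max=61
step 9: append 38 -> window=[42, 50, 38] -> max=50

Answer: 36 36 21 61 61 61 50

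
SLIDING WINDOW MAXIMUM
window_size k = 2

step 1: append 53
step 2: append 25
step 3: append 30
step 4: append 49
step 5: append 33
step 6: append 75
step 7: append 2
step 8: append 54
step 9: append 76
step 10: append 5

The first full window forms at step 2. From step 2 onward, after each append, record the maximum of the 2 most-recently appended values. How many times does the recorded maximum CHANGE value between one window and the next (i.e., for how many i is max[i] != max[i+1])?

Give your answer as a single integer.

step 1: append 53 -> window=[53] (not full yet)
step 2: append 25 -> window=[53, 25] -> max=53
step 3: append 30 -> window=[25, 30] -> max=30
step 4: append 49 -> window=[30, 49] -> max=49
step 5: append 33 -> window=[49, 33] -> max=49
step 6: append 75 -> window=[33, 75] -> max=75
step 7: append 2 -> window=[75, 2] -> max=75
step 8: append 54 -> window=[2, 54] -> max=54
step 9: append 76 -> window=[54, 76] -> max=76
step 10: append 5 -> window=[76, 5] -> max=76
Recorded maximums: 53 30 49 49 75 75 54 76 76
Changes between consecutive maximums: 5

Answer: 5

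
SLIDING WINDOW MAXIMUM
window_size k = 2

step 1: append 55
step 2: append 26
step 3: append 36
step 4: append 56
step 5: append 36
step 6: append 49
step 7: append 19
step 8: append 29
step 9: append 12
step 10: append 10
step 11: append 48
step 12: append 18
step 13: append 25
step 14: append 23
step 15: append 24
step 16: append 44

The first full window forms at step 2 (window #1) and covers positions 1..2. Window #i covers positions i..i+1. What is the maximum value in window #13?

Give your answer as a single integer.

step 1: append 55 -> window=[55] (not full yet)
step 2: append 26 -> window=[55, 26] -> max=55
step 3: append 36 -> window=[26, 36] -> max=36
step 4: append 56 -> window=[36, 56] -> max=56
step 5: append 36 -> window=[56, 36] -> max=56
step 6: append 49 -> window=[36, 49] -> max=49
step 7: append 19 -> window=[49, 19] -> max=49
step 8: append 29 -> window=[19, 29] -> max=29
step 9: append 12 -> window=[29, 12] -> max=29
step 10: append 10 -> window=[12, 10] -> max=12
step 11: append 48 -> window=[10, 48] -> max=48
step 12: append 18 -> window=[48, 18] -> max=48
step 13: append 25 -> window=[18, 25] -> max=25
step 14: append 23 -> window=[25, 23] -> max=25
Window #13 max = 25

Answer: 25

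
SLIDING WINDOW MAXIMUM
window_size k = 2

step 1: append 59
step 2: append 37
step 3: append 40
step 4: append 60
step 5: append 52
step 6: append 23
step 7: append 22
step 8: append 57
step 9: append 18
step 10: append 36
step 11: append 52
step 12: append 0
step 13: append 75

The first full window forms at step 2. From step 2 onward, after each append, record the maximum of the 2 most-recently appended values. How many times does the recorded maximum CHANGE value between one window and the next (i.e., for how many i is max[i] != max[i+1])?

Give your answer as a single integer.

Answer: 8

Derivation:
step 1: append 59 -> window=[59] (not full yet)
step 2: append 37 -> window=[59, 37] -> max=59
step 3: append 40 -> window=[37, 40] -> max=40
step 4: append 60 -> window=[40, 60] -> max=60
step 5: append 52 -> window=[60, 52] -> max=60
step 6: append 23 -> window=[52, 23] -> max=52
step 7: append 22 -> window=[23, 22] -> max=23
step 8: append 57 -> window=[22, 57] -> max=57
step 9: append 18 -> window=[57, 18] -> max=57
step 10: append 36 -> window=[18, 36] -> max=36
step 11: append 52 -> window=[36, 52] -> max=52
step 12: append 0 -> window=[52, 0] -> max=52
step 13: append 75 -> window=[0, 75] -> max=75
Recorded maximums: 59 40 60 60 52 23 57 57 36 52 52 75
Changes between consecutive maximums: 8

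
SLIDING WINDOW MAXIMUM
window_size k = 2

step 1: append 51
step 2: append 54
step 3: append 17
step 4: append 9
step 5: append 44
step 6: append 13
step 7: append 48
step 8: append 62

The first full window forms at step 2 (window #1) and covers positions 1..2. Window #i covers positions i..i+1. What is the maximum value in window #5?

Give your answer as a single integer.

Answer: 44

Derivation:
step 1: append 51 -> window=[51] (not full yet)
step 2: append 54 -> window=[51, 54] -> max=54
step 3: append 17 -> window=[54, 17] -> max=54
step 4: append 9 -> window=[17, 9] -> max=17
step 5: append 44 -> window=[9, 44] -> max=44
step 6: append 13 -> window=[44, 13] -> max=44
Window #5 max = 44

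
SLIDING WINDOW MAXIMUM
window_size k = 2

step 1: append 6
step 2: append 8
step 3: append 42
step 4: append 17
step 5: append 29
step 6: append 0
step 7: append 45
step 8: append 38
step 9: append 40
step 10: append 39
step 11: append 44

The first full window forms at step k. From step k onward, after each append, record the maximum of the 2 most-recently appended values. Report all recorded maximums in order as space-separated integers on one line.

step 1: append 6 -> window=[6] (not full yet)
step 2: append 8 -> window=[6, 8] -> max=8
step 3: append 42 -> window=[8, 42] -> max=42
step 4: append 17 -> window=[42, 17] -> max=42
step 5: append 29 -> window=[17, 29] -> max=29
step 6: append 0 -> window=[29, 0] -> max=29
step 7: append 45 -> window=[0, 45] -> max=45
step 8: append 38 -> window=[45, 38] -> max=45
step 9: append 40 -> window=[38, 40] -> max=40
step 10: append 39 -> window=[40, 39] -> max=40
step 11: append 44 -> window=[39, 44] -> max=44

Answer: 8 42 42 29 29 45 45 40 40 44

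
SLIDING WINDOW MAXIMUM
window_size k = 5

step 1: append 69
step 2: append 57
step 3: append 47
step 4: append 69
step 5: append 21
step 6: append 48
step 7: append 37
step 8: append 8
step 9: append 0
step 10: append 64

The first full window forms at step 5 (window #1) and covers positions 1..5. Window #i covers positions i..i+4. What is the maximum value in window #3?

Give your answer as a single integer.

step 1: append 69 -> window=[69] (not full yet)
step 2: append 57 -> window=[69, 57] (not full yet)
step 3: append 47 -> window=[69, 57, 47] (not full yet)
step 4: append 69 -> window=[69, 57, 47, 69] (not full yet)
step 5: append 21 -> window=[69, 57, 47, 69, 21] -> max=69
step 6: append 48 -> window=[57, 47, 69, 21, 48] -> max=69
step 7: append 37 -> window=[47, 69, 21, 48, 37] -> max=69
Window #3 max = 69

Answer: 69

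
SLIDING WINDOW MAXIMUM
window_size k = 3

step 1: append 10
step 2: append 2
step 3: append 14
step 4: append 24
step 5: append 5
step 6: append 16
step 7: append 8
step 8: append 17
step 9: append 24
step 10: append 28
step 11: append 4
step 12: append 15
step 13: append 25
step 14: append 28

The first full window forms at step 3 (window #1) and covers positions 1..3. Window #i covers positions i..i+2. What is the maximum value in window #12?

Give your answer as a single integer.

step 1: append 10 -> window=[10] (not full yet)
step 2: append 2 -> window=[10, 2] (not full yet)
step 3: append 14 -> window=[10, 2, 14] -> max=14
step 4: append 24 -> window=[2, 14, 24] -> max=24
step 5: append 5 -> window=[14, 24, 5] -> max=24
step 6: append 16 -> window=[24, 5, 16] -> max=24
step 7: append 8 -> window=[5, 16, 8] -> max=16
step 8: append 17 -> window=[16, 8, 17] -> max=17
step 9: append 24 -> window=[8, 17, 24] -> max=24
step 10: append 28 -> window=[17, 24, 28] -> max=28
step 11: append 4 -> window=[24, 28, 4] -> max=28
step 12: append 15 -> window=[28, 4, 15] -> max=28
step 13: append 25 -> window=[4, 15, 25] -> max=25
step 14: append 28 -> window=[15, 25, 28] -> max=28
Window #12 max = 28

Answer: 28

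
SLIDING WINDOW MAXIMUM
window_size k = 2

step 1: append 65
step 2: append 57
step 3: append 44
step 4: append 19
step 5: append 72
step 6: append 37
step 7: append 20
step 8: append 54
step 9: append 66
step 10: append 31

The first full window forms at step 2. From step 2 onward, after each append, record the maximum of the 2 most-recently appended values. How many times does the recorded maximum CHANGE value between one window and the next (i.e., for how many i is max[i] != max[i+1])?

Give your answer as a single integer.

Answer: 6

Derivation:
step 1: append 65 -> window=[65] (not full yet)
step 2: append 57 -> window=[65, 57] -> max=65
step 3: append 44 -> window=[57, 44] -> max=57
step 4: append 19 -> window=[44, 19] -> max=44
step 5: append 72 -> window=[19, 72] -> max=72
step 6: append 37 -> window=[72, 37] -> max=72
step 7: append 20 -> window=[37, 20] -> max=37
step 8: append 54 -> window=[20, 54] -> max=54
step 9: append 66 -> window=[54, 66] -> max=66
step 10: append 31 -> window=[66, 31] -> max=66
Recorded maximums: 65 57 44 72 72 37 54 66 66
Changes between consecutive maximums: 6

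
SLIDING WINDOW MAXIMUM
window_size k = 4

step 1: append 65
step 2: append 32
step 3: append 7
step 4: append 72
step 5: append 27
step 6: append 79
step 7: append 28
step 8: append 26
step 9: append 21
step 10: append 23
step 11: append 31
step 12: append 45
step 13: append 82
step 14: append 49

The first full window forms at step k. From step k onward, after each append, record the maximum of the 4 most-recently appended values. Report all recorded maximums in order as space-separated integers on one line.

Answer: 72 72 79 79 79 79 28 31 45 82 82

Derivation:
step 1: append 65 -> window=[65] (not full yet)
step 2: append 32 -> window=[65, 32] (not full yet)
step 3: append 7 -> window=[65, 32, 7] (not full yet)
step 4: append 72 -> window=[65, 32, 7, 72] -> max=72
step 5: append 27 -> window=[32, 7, 72, 27] -> max=72
step 6: append 79 -> window=[7, 72, 27, 79] -> max=79
step 7: append 28 -> window=[72, 27, 79, 28] -> max=79
step 8: append 26 -> window=[27, 79, 28, 26] -> max=79
step 9: append 21 -> window=[79, 28, 26, 21] -> max=79
step 10: append 23 -> window=[28, 26, 21, 23] -> max=28
step 11: append 31 -> window=[26, 21, 23, 31] -> max=31
step 12: append 45 -> window=[21, 23, 31, 45] -> max=45
step 13: append 82 -> window=[23, 31, 45, 82] -> max=82
step 14: append 49 -> window=[31, 45, 82, 49] -> max=82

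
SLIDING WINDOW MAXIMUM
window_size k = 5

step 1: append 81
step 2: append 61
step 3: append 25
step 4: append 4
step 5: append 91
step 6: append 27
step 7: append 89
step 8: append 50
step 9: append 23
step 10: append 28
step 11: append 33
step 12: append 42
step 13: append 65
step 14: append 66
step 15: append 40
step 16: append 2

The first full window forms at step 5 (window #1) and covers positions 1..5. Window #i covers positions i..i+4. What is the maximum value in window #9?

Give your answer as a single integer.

Answer: 65

Derivation:
step 1: append 81 -> window=[81] (not full yet)
step 2: append 61 -> window=[81, 61] (not full yet)
step 3: append 25 -> window=[81, 61, 25] (not full yet)
step 4: append 4 -> window=[81, 61, 25, 4] (not full yet)
step 5: append 91 -> window=[81, 61, 25, 4, 91] -> max=91
step 6: append 27 -> window=[61, 25, 4, 91, 27] -> max=91
step 7: append 89 -> window=[25, 4, 91, 27, 89] -> max=91
step 8: append 50 -> window=[4, 91, 27, 89, 50] -> max=91
step 9: append 23 -> window=[91, 27, 89, 50, 23] -> max=91
step 10: append 28 -> window=[27, 89, 50, 23, 28] -> max=89
step 11: append 33 -> window=[89, 50, 23, 28, 33] -> max=89
step 12: append 42 -> window=[50, 23, 28, 33, 42] -> max=50
step 13: append 65 -> window=[23, 28, 33, 42, 65] -> max=65
Window #9 max = 65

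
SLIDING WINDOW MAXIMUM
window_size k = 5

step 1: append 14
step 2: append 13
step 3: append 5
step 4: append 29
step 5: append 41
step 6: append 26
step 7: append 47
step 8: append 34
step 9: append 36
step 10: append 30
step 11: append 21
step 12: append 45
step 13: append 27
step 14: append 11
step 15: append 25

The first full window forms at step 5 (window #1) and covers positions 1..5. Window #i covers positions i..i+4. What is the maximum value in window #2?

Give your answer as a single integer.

step 1: append 14 -> window=[14] (not full yet)
step 2: append 13 -> window=[14, 13] (not full yet)
step 3: append 5 -> window=[14, 13, 5] (not full yet)
step 4: append 29 -> window=[14, 13, 5, 29] (not full yet)
step 5: append 41 -> window=[14, 13, 5, 29, 41] -> max=41
step 6: append 26 -> window=[13, 5, 29, 41, 26] -> max=41
Window #2 max = 41

Answer: 41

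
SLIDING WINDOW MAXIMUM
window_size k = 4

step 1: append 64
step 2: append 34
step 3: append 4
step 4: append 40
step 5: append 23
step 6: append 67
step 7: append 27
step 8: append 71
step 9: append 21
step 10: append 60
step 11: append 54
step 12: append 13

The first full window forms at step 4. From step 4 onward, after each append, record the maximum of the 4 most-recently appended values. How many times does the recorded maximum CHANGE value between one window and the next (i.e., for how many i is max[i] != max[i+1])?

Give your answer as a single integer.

step 1: append 64 -> window=[64] (not full yet)
step 2: append 34 -> window=[64, 34] (not full yet)
step 3: append 4 -> window=[64, 34, 4] (not full yet)
step 4: append 40 -> window=[64, 34, 4, 40] -> max=64
step 5: append 23 -> window=[34, 4, 40, 23] -> max=40
step 6: append 67 -> window=[4, 40, 23, 67] -> max=67
step 7: append 27 -> window=[40, 23, 67, 27] -> max=67
step 8: append 71 -> window=[23, 67, 27, 71] -> max=71
step 9: append 21 -> window=[67, 27, 71, 21] -> max=71
step 10: append 60 -> window=[27, 71, 21, 60] -> max=71
step 11: append 54 -> window=[71, 21, 60, 54] -> max=71
step 12: append 13 -> window=[21, 60, 54, 13] -> max=60
Recorded maximums: 64 40 67 67 71 71 71 71 60
Changes between consecutive maximums: 4

Answer: 4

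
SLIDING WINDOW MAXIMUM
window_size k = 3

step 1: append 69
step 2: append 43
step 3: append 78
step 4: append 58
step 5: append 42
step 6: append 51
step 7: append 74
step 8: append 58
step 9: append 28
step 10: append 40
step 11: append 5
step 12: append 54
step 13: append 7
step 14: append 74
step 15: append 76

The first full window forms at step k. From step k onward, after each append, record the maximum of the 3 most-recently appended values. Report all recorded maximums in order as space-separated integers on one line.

step 1: append 69 -> window=[69] (not full yet)
step 2: append 43 -> window=[69, 43] (not full yet)
step 3: append 78 -> window=[69, 43, 78] -> max=78
step 4: append 58 -> window=[43, 78, 58] -> max=78
step 5: append 42 -> window=[78, 58, 42] -> max=78
step 6: append 51 -> window=[58, 42, 51] -> max=58
step 7: append 74 -> window=[42, 51, 74] -> max=74
step 8: append 58 -> window=[51, 74, 58] -> max=74
step 9: append 28 -> window=[74, 58, 28] -> max=74
step 10: append 40 -> window=[58, 28, 40] -> max=58
step 11: append 5 -> window=[28, 40, 5] -> max=40
step 12: append 54 -> window=[40, 5, 54] -> max=54
step 13: append 7 -> window=[5, 54, 7] -> max=54
step 14: append 74 -> window=[54, 7, 74] -> max=74
step 15: append 76 -> window=[7, 74, 76] -> max=76

Answer: 78 78 78 58 74 74 74 58 40 54 54 74 76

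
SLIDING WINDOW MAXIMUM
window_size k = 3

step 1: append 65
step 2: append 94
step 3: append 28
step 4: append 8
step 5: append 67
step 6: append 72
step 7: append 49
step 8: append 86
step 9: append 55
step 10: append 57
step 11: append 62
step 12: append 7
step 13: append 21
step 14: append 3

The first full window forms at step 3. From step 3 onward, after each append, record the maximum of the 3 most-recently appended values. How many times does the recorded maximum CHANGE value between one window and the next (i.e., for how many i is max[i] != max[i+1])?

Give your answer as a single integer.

Answer: 5

Derivation:
step 1: append 65 -> window=[65] (not full yet)
step 2: append 94 -> window=[65, 94] (not full yet)
step 3: append 28 -> window=[65, 94, 28] -> max=94
step 4: append 8 -> window=[94, 28, 8] -> max=94
step 5: append 67 -> window=[28, 8, 67] -> max=67
step 6: append 72 -> window=[8, 67, 72] -> max=72
step 7: append 49 -> window=[67, 72, 49] -> max=72
step 8: append 86 -> window=[72, 49, 86] -> max=86
step 9: append 55 -> window=[49, 86, 55] -> max=86
step 10: append 57 -> window=[86, 55, 57] -> max=86
step 11: append 62 -> window=[55, 57, 62] -> max=62
step 12: append 7 -> window=[57, 62, 7] -> max=62
step 13: append 21 -> window=[62, 7, 21] -> max=62
step 14: append 3 -> window=[7, 21, 3] -> max=21
Recorded maximums: 94 94 67 72 72 86 86 86 62 62 62 21
Changes between consecutive maximums: 5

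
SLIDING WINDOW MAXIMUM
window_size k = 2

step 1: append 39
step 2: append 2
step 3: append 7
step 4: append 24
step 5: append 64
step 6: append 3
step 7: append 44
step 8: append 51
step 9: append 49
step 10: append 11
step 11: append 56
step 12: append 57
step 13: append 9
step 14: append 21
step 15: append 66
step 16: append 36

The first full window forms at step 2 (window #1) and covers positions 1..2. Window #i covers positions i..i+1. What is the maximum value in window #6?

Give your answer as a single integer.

Answer: 44

Derivation:
step 1: append 39 -> window=[39] (not full yet)
step 2: append 2 -> window=[39, 2] -> max=39
step 3: append 7 -> window=[2, 7] -> max=7
step 4: append 24 -> window=[7, 24] -> max=24
step 5: append 64 -> window=[24, 64] -> max=64
step 6: append 3 -> window=[64, 3] -> max=64
step 7: append 44 -> window=[3, 44] -> max=44
Window #6 max = 44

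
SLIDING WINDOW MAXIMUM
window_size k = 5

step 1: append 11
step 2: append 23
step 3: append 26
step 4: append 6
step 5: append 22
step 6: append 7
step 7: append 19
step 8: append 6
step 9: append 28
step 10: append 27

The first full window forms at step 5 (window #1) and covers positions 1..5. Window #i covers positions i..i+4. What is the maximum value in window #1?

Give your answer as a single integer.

step 1: append 11 -> window=[11] (not full yet)
step 2: append 23 -> window=[11, 23] (not full yet)
step 3: append 26 -> window=[11, 23, 26] (not full yet)
step 4: append 6 -> window=[11, 23, 26, 6] (not full yet)
step 5: append 22 -> window=[11, 23, 26, 6, 22] -> max=26
Window #1 max = 26

Answer: 26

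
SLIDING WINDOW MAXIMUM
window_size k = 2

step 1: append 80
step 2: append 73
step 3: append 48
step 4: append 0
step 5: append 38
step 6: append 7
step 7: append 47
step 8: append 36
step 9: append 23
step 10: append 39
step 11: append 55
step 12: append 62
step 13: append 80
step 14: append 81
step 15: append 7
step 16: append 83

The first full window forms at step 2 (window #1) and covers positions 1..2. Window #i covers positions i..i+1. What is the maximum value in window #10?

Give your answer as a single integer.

step 1: append 80 -> window=[80] (not full yet)
step 2: append 73 -> window=[80, 73] -> max=80
step 3: append 48 -> window=[73, 48] -> max=73
step 4: append 0 -> window=[48, 0] -> max=48
step 5: append 38 -> window=[0, 38] -> max=38
step 6: append 7 -> window=[38, 7] -> max=38
step 7: append 47 -> window=[7, 47] -> max=47
step 8: append 36 -> window=[47, 36] -> max=47
step 9: append 23 -> window=[36, 23] -> max=36
step 10: append 39 -> window=[23, 39] -> max=39
step 11: append 55 -> window=[39, 55] -> max=55
Window #10 max = 55

Answer: 55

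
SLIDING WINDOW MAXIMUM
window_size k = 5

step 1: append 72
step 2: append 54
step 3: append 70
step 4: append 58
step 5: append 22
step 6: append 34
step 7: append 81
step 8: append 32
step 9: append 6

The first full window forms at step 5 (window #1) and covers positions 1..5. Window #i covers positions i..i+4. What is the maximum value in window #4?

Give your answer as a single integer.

Answer: 81

Derivation:
step 1: append 72 -> window=[72] (not full yet)
step 2: append 54 -> window=[72, 54] (not full yet)
step 3: append 70 -> window=[72, 54, 70] (not full yet)
step 4: append 58 -> window=[72, 54, 70, 58] (not full yet)
step 5: append 22 -> window=[72, 54, 70, 58, 22] -> max=72
step 6: append 34 -> window=[54, 70, 58, 22, 34] -> max=70
step 7: append 81 -> window=[70, 58, 22, 34, 81] -> max=81
step 8: append 32 -> window=[58, 22, 34, 81, 32] -> max=81
Window #4 max = 81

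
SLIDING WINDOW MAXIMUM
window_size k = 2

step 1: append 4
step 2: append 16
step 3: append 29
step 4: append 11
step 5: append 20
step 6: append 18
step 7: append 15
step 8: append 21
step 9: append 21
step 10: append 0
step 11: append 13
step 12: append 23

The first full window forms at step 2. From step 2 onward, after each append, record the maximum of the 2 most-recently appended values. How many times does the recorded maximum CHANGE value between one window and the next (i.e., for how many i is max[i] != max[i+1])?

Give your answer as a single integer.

Answer: 6

Derivation:
step 1: append 4 -> window=[4] (not full yet)
step 2: append 16 -> window=[4, 16] -> max=16
step 3: append 29 -> window=[16, 29] -> max=29
step 4: append 11 -> window=[29, 11] -> max=29
step 5: append 20 -> window=[11, 20] -> max=20
step 6: append 18 -> window=[20, 18] -> max=20
step 7: append 15 -> window=[18, 15] -> max=18
step 8: append 21 -> window=[15, 21] -> max=21
step 9: append 21 -> window=[21, 21] -> max=21
step 10: append 0 -> window=[21, 0] -> max=21
step 11: append 13 -> window=[0, 13] -> max=13
step 12: append 23 -> window=[13, 23] -> max=23
Recorded maximums: 16 29 29 20 20 18 21 21 21 13 23
Changes between consecutive maximums: 6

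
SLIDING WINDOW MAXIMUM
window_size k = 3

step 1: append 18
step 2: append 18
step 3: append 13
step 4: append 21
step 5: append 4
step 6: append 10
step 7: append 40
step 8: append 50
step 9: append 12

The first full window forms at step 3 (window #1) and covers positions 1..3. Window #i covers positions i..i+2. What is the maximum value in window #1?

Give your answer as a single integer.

step 1: append 18 -> window=[18] (not full yet)
step 2: append 18 -> window=[18, 18] (not full yet)
step 3: append 13 -> window=[18, 18, 13] -> max=18
Window #1 max = 18

Answer: 18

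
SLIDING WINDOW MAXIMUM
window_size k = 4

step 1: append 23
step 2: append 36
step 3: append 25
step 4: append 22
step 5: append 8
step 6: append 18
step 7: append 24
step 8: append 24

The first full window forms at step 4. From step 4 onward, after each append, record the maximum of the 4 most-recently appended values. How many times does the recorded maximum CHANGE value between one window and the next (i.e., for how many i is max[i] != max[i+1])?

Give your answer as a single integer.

step 1: append 23 -> window=[23] (not full yet)
step 2: append 36 -> window=[23, 36] (not full yet)
step 3: append 25 -> window=[23, 36, 25] (not full yet)
step 4: append 22 -> window=[23, 36, 25, 22] -> max=36
step 5: append 8 -> window=[36, 25, 22, 8] -> max=36
step 6: append 18 -> window=[25, 22, 8, 18] -> max=25
step 7: append 24 -> window=[22, 8, 18, 24] -> max=24
step 8: append 24 -> window=[8, 18, 24, 24] -> max=24
Recorded maximums: 36 36 25 24 24
Changes between consecutive maximums: 2

Answer: 2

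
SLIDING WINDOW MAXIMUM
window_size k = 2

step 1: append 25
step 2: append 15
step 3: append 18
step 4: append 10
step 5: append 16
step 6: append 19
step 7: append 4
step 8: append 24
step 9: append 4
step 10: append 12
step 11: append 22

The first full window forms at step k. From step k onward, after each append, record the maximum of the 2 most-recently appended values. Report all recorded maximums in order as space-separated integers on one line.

Answer: 25 18 18 16 19 19 24 24 12 22

Derivation:
step 1: append 25 -> window=[25] (not full yet)
step 2: append 15 -> window=[25, 15] -> max=25
step 3: append 18 -> window=[15, 18] -> max=18
step 4: append 10 -> window=[18, 10] -> max=18
step 5: append 16 -> window=[10, 16] -> max=16
step 6: append 19 -> window=[16, 19] -> max=19
step 7: append 4 -> window=[19, 4] -> max=19
step 8: append 24 -> window=[4, 24] -> max=24
step 9: append 4 -> window=[24, 4] -> max=24
step 10: append 12 -> window=[4, 12] -> max=12
step 11: append 22 -> window=[12, 22] -> max=22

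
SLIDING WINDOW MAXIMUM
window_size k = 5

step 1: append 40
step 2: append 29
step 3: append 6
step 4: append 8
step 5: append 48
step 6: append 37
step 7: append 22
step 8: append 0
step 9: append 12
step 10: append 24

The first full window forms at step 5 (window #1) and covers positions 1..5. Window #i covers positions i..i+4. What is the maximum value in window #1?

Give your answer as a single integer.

step 1: append 40 -> window=[40] (not full yet)
step 2: append 29 -> window=[40, 29] (not full yet)
step 3: append 6 -> window=[40, 29, 6] (not full yet)
step 4: append 8 -> window=[40, 29, 6, 8] (not full yet)
step 5: append 48 -> window=[40, 29, 6, 8, 48] -> max=48
Window #1 max = 48

Answer: 48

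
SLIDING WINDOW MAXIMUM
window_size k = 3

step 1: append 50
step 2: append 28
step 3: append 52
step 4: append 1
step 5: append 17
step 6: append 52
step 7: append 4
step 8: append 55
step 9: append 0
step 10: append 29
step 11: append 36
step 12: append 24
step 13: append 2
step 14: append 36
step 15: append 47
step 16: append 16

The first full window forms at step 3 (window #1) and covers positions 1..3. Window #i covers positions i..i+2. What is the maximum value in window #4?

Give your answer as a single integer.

Answer: 52

Derivation:
step 1: append 50 -> window=[50] (not full yet)
step 2: append 28 -> window=[50, 28] (not full yet)
step 3: append 52 -> window=[50, 28, 52] -> max=52
step 4: append 1 -> window=[28, 52, 1] -> max=52
step 5: append 17 -> window=[52, 1, 17] -> max=52
step 6: append 52 -> window=[1, 17, 52] -> max=52
Window #4 max = 52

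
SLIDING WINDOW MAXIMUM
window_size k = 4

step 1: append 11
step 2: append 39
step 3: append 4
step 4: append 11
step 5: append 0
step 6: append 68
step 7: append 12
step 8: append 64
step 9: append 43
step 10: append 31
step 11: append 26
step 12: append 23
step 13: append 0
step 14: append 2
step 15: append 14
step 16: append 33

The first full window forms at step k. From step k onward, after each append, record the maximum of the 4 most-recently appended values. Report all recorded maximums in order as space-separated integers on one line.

step 1: append 11 -> window=[11] (not full yet)
step 2: append 39 -> window=[11, 39] (not full yet)
step 3: append 4 -> window=[11, 39, 4] (not full yet)
step 4: append 11 -> window=[11, 39, 4, 11] -> max=39
step 5: append 0 -> window=[39, 4, 11, 0] -> max=39
step 6: append 68 -> window=[4, 11, 0, 68] -> max=68
step 7: append 12 -> window=[11, 0, 68, 12] -> max=68
step 8: append 64 -> window=[0, 68, 12, 64] -> max=68
step 9: append 43 -> window=[68, 12, 64, 43] -> max=68
step 10: append 31 -> window=[12, 64, 43, 31] -> max=64
step 11: append 26 -> window=[64, 43, 31, 26] -> max=64
step 12: append 23 -> window=[43, 31, 26, 23] -> max=43
step 13: append 0 -> window=[31, 26, 23, 0] -> max=31
step 14: append 2 -> window=[26, 23, 0, 2] -> max=26
step 15: append 14 -> window=[23, 0, 2, 14] -> max=23
step 16: append 33 -> window=[0, 2, 14, 33] -> max=33

Answer: 39 39 68 68 68 68 64 64 43 31 26 23 33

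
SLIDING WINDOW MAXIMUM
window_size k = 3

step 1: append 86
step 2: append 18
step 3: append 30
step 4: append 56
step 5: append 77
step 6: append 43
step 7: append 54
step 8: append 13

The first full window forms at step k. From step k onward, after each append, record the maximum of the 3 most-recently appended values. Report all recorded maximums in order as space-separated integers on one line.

step 1: append 86 -> window=[86] (not full yet)
step 2: append 18 -> window=[86, 18] (not full yet)
step 3: append 30 -> window=[86, 18, 30] -> max=86
step 4: append 56 -> window=[18, 30, 56] -> max=56
step 5: append 77 -> window=[30, 56, 77] -> max=77
step 6: append 43 -> window=[56, 77, 43] -> max=77
step 7: append 54 -> window=[77, 43, 54] -> max=77
step 8: append 13 -> window=[43, 54, 13] -> max=54

Answer: 86 56 77 77 77 54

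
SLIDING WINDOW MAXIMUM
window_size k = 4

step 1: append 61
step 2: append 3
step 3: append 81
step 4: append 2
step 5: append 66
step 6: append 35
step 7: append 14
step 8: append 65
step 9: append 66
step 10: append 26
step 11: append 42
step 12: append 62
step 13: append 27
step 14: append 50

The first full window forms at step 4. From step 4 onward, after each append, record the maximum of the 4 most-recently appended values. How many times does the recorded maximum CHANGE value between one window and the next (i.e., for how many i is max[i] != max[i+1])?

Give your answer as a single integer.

step 1: append 61 -> window=[61] (not full yet)
step 2: append 3 -> window=[61, 3] (not full yet)
step 3: append 81 -> window=[61, 3, 81] (not full yet)
step 4: append 2 -> window=[61, 3, 81, 2] -> max=81
step 5: append 66 -> window=[3, 81, 2, 66] -> max=81
step 6: append 35 -> window=[81, 2, 66, 35] -> max=81
step 7: append 14 -> window=[2, 66, 35, 14] -> max=66
step 8: append 65 -> window=[66, 35, 14, 65] -> max=66
step 9: append 66 -> window=[35, 14, 65, 66] -> max=66
step 10: append 26 -> window=[14, 65, 66, 26] -> max=66
step 11: append 42 -> window=[65, 66, 26, 42] -> max=66
step 12: append 62 -> window=[66, 26, 42, 62] -> max=66
step 13: append 27 -> window=[26, 42, 62, 27] -> max=62
step 14: append 50 -> window=[42, 62, 27, 50] -> max=62
Recorded maximums: 81 81 81 66 66 66 66 66 66 62 62
Changes between consecutive maximums: 2

Answer: 2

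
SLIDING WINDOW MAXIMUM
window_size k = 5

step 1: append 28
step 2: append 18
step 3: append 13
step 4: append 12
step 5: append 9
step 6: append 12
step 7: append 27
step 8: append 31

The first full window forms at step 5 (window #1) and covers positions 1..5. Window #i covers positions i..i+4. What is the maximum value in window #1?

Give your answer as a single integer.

step 1: append 28 -> window=[28] (not full yet)
step 2: append 18 -> window=[28, 18] (not full yet)
step 3: append 13 -> window=[28, 18, 13] (not full yet)
step 4: append 12 -> window=[28, 18, 13, 12] (not full yet)
step 5: append 9 -> window=[28, 18, 13, 12, 9] -> max=28
Window #1 max = 28

Answer: 28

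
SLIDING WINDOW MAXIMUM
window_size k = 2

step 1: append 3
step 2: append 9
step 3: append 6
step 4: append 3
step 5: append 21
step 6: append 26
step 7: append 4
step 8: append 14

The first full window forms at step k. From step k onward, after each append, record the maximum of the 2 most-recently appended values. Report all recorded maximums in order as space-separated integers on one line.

Answer: 9 9 6 21 26 26 14

Derivation:
step 1: append 3 -> window=[3] (not full yet)
step 2: append 9 -> window=[3, 9] -> max=9
step 3: append 6 -> window=[9, 6] -> max=9
step 4: append 3 -> window=[6, 3] -> max=6
step 5: append 21 -> window=[3, 21] -> max=21
step 6: append 26 -> window=[21, 26] -> max=26
step 7: append 4 -> window=[26, 4] -> max=26
step 8: append 14 -> window=[4, 14] -> max=14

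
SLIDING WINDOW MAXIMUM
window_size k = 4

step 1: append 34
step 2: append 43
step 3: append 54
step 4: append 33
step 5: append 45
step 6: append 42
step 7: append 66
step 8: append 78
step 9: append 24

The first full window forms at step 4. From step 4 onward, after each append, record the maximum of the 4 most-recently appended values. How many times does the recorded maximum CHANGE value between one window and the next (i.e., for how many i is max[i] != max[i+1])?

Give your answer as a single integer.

Answer: 2

Derivation:
step 1: append 34 -> window=[34] (not full yet)
step 2: append 43 -> window=[34, 43] (not full yet)
step 3: append 54 -> window=[34, 43, 54] (not full yet)
step 4: append 33 -> window=[34, 43, 54, 33] -> max=54
step 5: append 45 -> window=[43, 54, 33, 45] -> max=54
step 6: append 42 -> window=[54, 33, 45, 42] -> max=54
step 7: append 66 -> window=[33, 45, 42, 66] -> max=66
step 8: append 78 -> window=[45, 42, 66, 78] -> max=78
step 9: append 24 -> window=[42, 66, 78, 24] -> max=78
Recorded maximums: 54 54 54 66 78 78
Changes between consecutive maximums: 2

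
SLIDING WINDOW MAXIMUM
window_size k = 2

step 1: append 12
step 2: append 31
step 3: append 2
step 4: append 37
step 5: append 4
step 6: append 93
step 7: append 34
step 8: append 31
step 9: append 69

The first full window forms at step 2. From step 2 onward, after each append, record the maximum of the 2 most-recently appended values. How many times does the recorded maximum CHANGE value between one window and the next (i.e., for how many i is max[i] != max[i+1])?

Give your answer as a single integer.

step 1: append 12 -> window=[12] (not full yet)
step 2: append 31 -> window=[12, 31] -> max=31
step 3: append 2 -> window=[31, 2] -> max=31
step 4: append 37 -> window=[2, 37] -> max=37
step 5: append 4 -> window=[37, 4] -> max=37
step 6: append 93 -> window=[4, 93] -> max=93
step 7: append 34 -> window=[93, 34] -> max=93
step 8: append 31 -> window=[34, 31] -> max=34
step 9: append 69 -> window=[31, 69] -> max=69
Recorded maximums: 31 31 37 37 93 93 34 69
Changes between consecutive maximums: 4

Answer: 4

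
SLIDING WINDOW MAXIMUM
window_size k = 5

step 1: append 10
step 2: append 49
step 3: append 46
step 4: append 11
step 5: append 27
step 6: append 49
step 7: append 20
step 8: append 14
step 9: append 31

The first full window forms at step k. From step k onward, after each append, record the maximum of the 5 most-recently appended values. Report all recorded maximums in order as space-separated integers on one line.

Answer: 49 49 49 49 49

Derivation:
step 1: append 10 -> window=[10] (not full yet)
step 2: append 49 -> window=[10, 49] (not full yet)
step 3: append 46 -> window=[10, 49, 46] (not full yet)
step 4: append 11 -> window=[10, 49, 46, 11] (not full yet)
step 5: append 27 -> window=[10, 49, 46, 11, 27] -> max=49
step 6: append 49 -> window=[49, 46, 11, 27, 49] -> max=49
step 7: append 20 -> window=[46, 11, 27, 49, 20] -> max=49
step 8: append 14 -> window=[11, 27, 49, 20, 14] -> max=49
step 9: append 31 -> window=[27, 49, 20, 14, 31] -> max=49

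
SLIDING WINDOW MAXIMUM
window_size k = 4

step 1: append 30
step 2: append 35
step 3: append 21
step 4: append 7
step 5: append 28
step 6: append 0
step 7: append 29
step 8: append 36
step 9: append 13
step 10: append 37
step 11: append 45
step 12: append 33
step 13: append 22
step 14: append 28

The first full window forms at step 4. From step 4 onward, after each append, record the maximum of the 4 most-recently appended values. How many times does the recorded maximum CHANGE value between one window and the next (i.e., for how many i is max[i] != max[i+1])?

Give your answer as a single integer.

Answer: 5

Derivation:
step 1: append 30 -> window=[30] (not full yet)
step 2: append 35 -> window=[30, 35] (not full yet)
step 3: append 21 -> window=[30, 35, 21] (not full yet)
step 4: append 7 -> window=[30, 35, 21, 7] -> max=35
step 5: append 28 -> window=[35, 21, 7, 28] -> max=35
step 6: append 0 -> window=[21, 7, 28, 0] -> max=28
step 7: append 29 -> window=[7, 28, 0, 29] -> max=29
step 8: append 36 -> window=[28, 0, 29, 36] -> max=36
step 9: append 13 -> window=[0, 29, 36, 13] -> max=36
step 10: append 37 -> window=[29, 36, 13, 37] -> max=37
step 11: append 45 -> window=[36, 13, 37, 45] -> max=45
step 12: append 33 -> window=[13, 37, 45, 33] -> max=45
step 13: append 22 -> window=[37, 45, 33, 22] -> max=45
step 14: append 28 -> window=[45, 33, 22, 28] -> max=45
Recorded maximums: 35 35 28 29 36 36 37 45 45 45 45
Changes between consecutive maximums: 5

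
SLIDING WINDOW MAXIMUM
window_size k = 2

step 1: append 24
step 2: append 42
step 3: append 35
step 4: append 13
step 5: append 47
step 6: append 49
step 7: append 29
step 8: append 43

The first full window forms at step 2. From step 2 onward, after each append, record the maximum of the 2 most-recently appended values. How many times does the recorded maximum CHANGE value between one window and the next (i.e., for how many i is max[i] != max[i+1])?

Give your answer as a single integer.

Answer: 4

Derivation:
step 1: append 24 -> window=[24] (not full yet)
step 2: append 42 -> window=[24, 42] -> max=42
step 3: append 35 -> window=[42, 35] -> max=42
step 4: append 13 -> window=[35, 13] -> max=35
step 5: append 47 -> window=[13, 47] -> max=47
step 6: append 49 -> window=[47, 49] -> max=49
step 7: append 29 -> window=[49, 29] -> max=49
step 8: append 43 -> window=[29, 43] -> max=43
Recorded maximums: 42 42 35 47 49 49 43
Changes between consecutive maximums: 4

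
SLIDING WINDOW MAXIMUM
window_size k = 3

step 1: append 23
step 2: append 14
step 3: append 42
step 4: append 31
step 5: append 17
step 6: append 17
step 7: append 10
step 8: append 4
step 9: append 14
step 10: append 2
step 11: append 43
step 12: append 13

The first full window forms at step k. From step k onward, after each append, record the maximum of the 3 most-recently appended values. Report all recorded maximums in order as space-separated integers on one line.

Answer: 42 42 42 31 17 17 14 14 43 43

Derivation:
step 1: append 23 -> window=[23] (not full yet)
step 2: append 14 -> window=[23, 14] (not full yet)
step 3: append 42 -> window=[23, 14, 42] -> max=42
step 4: append 31 -> window=[14, 42, 31] -> max=42
step 5: append 17 -> window=[42, 31, 17] -> max=42
step 6: append 17 -> window=[31, 17, 17] -> max=31
step 7: append 10 -> window=[17, 17, 10] -> max=17
step 8: append 4 -> window=[17, 10, 4] -> max=17
step 9: append 14 -> window=[10, 4, 14] -> max=14
step 10: append 2 -> window=[4, 14, 2] -> max=14
step 11: append 43 -> window=[14, 2, 43] -> max=43
step 12: append 13 -> window=[2, 43, 13] -> max=43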